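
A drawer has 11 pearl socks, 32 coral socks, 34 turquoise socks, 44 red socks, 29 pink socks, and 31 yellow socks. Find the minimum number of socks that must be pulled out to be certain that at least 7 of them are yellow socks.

In the worst case for collecting yellow socks, every non-yellow sock comes out first.
There are 11 + 32 + 34 + 44 + 29 = 150 non-yellow socks altogether.
After those, each further sock must be yellow, so 150 + 7 = 157 draws guarantee 7 yellow socks.

157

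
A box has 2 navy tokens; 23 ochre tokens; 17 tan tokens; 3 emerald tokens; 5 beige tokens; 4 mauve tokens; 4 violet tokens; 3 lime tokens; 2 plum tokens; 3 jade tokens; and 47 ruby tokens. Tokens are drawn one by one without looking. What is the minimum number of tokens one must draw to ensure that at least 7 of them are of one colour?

45

An adversary could hand out at most 6 tokens per colour (8 colours run out sooner): 2 + 6 + 6 + 3 + 5 + 4 + 4 + 3 + 2 + 3 + 6 = 44 tokens and still no colour has 7.
One more token lands in a colour already at 6, so 45 draws are enough and 44 are not.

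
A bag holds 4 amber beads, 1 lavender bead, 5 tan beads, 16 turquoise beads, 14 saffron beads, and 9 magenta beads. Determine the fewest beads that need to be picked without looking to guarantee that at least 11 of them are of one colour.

40

Pigeonhole: the 6 colours are the holes; the beads drawn are the pigeons.
To avoid 11 of any one colour, the worst case takes at most 10 of each colour, or every bead of a colour that has fewer than 10.
That gives 4 + 1 + 5 + 10 + 10 + 9 = 39 beads with no colour reaching 11.
The next bead forces some colour to 11, so 39 + 1 = 40.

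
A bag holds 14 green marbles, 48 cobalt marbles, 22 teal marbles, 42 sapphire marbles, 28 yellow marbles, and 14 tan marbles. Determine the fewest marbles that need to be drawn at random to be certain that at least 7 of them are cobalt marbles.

In the worst case for collecting cobalt marbles, every non-cobalt marble comes out first.
There are 14 + 22 + 42 + 28 + 14 = 120 non-cobalt marbles altogether.
After those, each further marble must be cobalt, so 120 + 7 = 127 draws guarantee 7 cobalt marbles.

127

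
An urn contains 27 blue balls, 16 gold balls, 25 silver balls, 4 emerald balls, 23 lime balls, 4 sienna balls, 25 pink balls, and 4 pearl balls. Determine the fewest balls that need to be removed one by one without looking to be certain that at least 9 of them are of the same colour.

53

Put each drawn ball into a box by colour. The largest draw with every box below 9 takes min(count, 8) from each colour; colours with fewer than 8 contribute all they have.
Σ min(cᵢ, 8) = 8 + 8 + 8 + 4 + 8 + 4 + 8 + 4 = 52.
Draw number 52 + 1 = 53 must push one box to 9.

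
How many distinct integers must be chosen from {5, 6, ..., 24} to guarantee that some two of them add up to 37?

15

A set avoiding the sum 37 can contain at most one of each pair {x, 37−x}, plus the 8 elements whose complement lies outside the range.
The integers 5, …, 18 (14 of them) are such a set: any two sum to at least 5+6 = 11 and at most 17+18 = 35 < 37.
Any 15th integer completes one of the 6 pairs, so 15 choices force a sum of 37.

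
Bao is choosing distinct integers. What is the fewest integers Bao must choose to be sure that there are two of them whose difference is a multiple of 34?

Integers whose pairwise differences are multiples of 34 are exactly those sharing a remainder mod 34. By the pigeonhole principle, the 34 residue classes mod 34 are the pigeonholes.
With 34 integers one could put 1 in each residue class and have no class reach 2.
The 35th integer pushes some class to 2, so 34·1 + 1 = 35.

35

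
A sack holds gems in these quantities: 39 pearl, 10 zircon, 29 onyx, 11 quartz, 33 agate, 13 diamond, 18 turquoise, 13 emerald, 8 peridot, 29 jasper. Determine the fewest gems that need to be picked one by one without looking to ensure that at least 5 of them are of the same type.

By the pigeonhole principle, put each drawn gem into a box by type. The largest draw with every box below 5 takes min(count, 4) from each type.
Σ min(cᵢ, 4) = 4 + 4 + 4 + 4 + 4 + 4 + 4 + 4 + 4 + 4 = 40.
Draw number 40 + 1 = 41 must push one box to 5.

41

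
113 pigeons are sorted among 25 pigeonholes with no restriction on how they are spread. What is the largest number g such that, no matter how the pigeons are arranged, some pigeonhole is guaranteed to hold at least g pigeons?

By the pigeonhole principle, the 25 pigeonholes are the holes and the 113 pigeons are the pigeons.
If every pigeonhole held at most 4 pigeons, the total would be at most 25 × 4 = 100, which is less than 113.
So some pigeonhole holds at least ⌈113/25⌉ = 5 pigeons.

5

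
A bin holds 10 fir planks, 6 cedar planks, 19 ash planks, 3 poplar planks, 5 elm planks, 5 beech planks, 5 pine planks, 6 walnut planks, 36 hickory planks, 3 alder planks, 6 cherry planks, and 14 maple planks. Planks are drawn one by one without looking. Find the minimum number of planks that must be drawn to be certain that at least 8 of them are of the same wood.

The 12 woods are the holes; the planks drawn are the pigeons.
To avoid 8 of any one wood, the worst case takes at most 7 of each wood, or every plank of a wood that has fewer than 7.
That gives 7 + 6 + 7 + 3 + 5 + 5 + 5 + 6 + 7 + 3 + 6 + 7 = 67 planks with no wood reaching 8.
The next plank forces some wood to 8, so 67 + 1 = 68.

68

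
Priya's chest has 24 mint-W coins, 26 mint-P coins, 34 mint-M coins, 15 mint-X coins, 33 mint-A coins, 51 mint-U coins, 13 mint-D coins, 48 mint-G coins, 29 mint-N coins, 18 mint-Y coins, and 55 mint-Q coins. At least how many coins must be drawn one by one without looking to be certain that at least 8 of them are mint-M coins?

320

In the worst case for collecting mint-M coins, every non-mint-M coin comes out first.
There are 24 + 26 + 15 + 33 + 51 + 13 + 48 + 29 + 18 + 55 = 312 non-mint-M coins altogether.
After those, each further coin must be mint-M, so 312 + 8 = 320 draws guarantee 8 mint-M coins.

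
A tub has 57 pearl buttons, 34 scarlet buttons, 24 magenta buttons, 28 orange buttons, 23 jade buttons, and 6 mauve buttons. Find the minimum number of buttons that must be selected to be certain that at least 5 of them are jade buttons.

In the worst case for collecting jade buttons, every non-jade button comes out first.
There are 57 + 34 + 24 + 28 + 6 = 149 non-jade buttons altogether.
After those, each further button must be jade, so 149 + 5 = 154 draws guarantee 5 jade buttons.

154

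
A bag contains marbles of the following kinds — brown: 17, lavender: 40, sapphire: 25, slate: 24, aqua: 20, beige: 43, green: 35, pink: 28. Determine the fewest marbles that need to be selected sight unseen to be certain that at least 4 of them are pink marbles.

In the worst case for collecting pink marbles, every non-pink marble comes out first.
There are 17 + 40 + 25 + 24 + 20 + 43 + 35 = 204 non-pink marbles altogether.
After those, each further marble must be pink, so 204 + 4 = 208 draws guarantee 4 pink marbles.

208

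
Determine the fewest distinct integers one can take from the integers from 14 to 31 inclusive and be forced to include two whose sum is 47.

Group the elements by complementary pair {x, 47−x}: {16,31}, {17,30}, {18,29}, …, giving 8 two-element pairs and 2 integers whose partner 47−x falls outside [14,31].
Treating each of those 10 groups as a pigeonhole, one can pick one integer per group — 10 integers — with no two summing to 47.
The 11th integer lands in an occupied pair, forcing a sum of 47.

11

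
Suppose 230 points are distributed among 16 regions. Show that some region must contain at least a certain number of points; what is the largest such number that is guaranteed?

By pigeonhole, the 16 regions are the holes and the 230 points are the pigeons.
If every region held at most 14 points, the total would be at most 16 × 14 = 224, which is less than 230.
So some region holds at least ⌈230/16⌉ = 15 points.

15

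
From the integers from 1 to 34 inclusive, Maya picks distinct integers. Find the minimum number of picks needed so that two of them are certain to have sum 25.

23

A set avoiding the sum 25 can contain at most one of each pair {x, 25−x}, plus the 10 elements whose complement lies outside the range.
The integers 13, …, 34 (22 of them) are such a set: any two sum to at least 13+14 = 27 > 25.
Any 23rd integer completes one of the 12 pairs, so 23 choices force a sum of 25.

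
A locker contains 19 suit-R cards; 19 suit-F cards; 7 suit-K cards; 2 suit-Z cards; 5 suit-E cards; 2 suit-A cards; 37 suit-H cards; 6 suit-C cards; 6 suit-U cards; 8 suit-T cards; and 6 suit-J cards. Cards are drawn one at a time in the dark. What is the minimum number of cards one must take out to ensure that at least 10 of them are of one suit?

70

An adversary could hand out at most 9 cards per suit (8 suits run out sooner): 9 + 9 + 7 + 2 + 5 + 2 + 9 + 6 + 6 + 8 + 6 = 69 cards and still no suit has 10.
By the pigeonhole principle, one more card lands in a suit already at 9, so 70 draws are enough and 69 are not.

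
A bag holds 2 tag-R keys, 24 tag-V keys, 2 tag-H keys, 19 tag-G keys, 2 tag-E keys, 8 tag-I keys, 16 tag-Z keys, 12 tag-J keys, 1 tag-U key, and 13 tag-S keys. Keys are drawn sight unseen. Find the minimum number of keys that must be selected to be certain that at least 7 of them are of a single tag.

By the pigeonhole principle, put each drawn key into a box by tag. The largest draw with every box below 7 takes min(count, 6) from each tag; tags with fewer than 6 contribute all they have.
Σ min(cᵢ, 6) = 2 + 6 + 2 + 6 + 2 + 6 + 6 + 6 + 1 + 6 = 43.
Draw number 43 + 1 = 44 must push one box to 7.

44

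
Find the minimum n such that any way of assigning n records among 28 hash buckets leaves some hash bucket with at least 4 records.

85

With 84 records one could put exactly 3 in each of the 28 hash buckets, and no hash bucket would reach 4.
By the pigeonhole principle, one more record must land in a hash bucket that already has 3, giving it 4.
So 28 × 3 + 1 = 85 records are required.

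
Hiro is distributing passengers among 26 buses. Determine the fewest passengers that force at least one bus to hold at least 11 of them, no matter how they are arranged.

With 260 passengers one could put exactly 10 in each of the 26 buses, and no bus would reach 11.
Pigeonhole: one more passenger must land in a bus that already has 10, giving it 11.
So 26 × 10 + 1 = 261 passengers are required.

261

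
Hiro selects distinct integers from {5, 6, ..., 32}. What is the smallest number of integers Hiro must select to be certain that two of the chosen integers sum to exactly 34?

Two chosen integers sum to 34 exactly when both halves of some pair {x, 34−x} with 5 ≤ x ≤ 34−x ≤ 29 are chosen — 12 such pairs.
The remaining 4 elements (those with no distinct partner in range) can never complete a 34-sum, so the worst case takes all of them and one from each pair: 4 + 12 = 16.
By the pigeonhole principle, the 17th integer has to be the second member of some pair, so 16 + 1 = 17.

17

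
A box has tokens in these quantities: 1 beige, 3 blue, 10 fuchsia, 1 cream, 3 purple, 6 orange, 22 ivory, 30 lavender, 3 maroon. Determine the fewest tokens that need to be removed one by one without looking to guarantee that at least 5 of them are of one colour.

28

An adversary could hand out at most 4 tokens per colour (5 colours run out sooner): 1 + 3 + 4 + 1 + 3 + 4 + 4 + 4 + 3 = 27 tokens and still no colour has 5.
One more token lands in a colour already at 4, so 28 draws are enough and 27 are not.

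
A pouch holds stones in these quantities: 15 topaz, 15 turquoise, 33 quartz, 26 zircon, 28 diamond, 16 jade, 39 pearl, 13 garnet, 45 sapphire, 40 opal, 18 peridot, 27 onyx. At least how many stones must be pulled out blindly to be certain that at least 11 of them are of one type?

An adversary could hand out at most 10 stones per type: 10 + 10 + 10 + 10 + 10 + 10 + 10 + 10 + 10 + 10 + 10 + 10 = 120 stones and still no type has 11.
By the pigeonhole principle, one more stone lands in a type already at 10, so 121 draws are enough and 120 are not.

121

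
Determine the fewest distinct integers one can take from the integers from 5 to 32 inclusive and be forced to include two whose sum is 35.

16

Group the elements by complementary pair {x, 35−x}: {5,30}, {6,29}, {7,28}, …, giving 13 two-element pairs and 2 integers whose partner 35−x falls outside [5,32].
Pigeonhole: treating each of those 15 groups as a pigeonhole, one can pick one integer per group — 15 integers — with no two summing to 35.
The 16th integer lands in an occupied pair, forcing a sum of 35.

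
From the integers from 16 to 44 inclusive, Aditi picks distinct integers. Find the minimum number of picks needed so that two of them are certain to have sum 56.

Group the elements by complementary pair {x, 56−x}: {16,40}, {17,39}, {18,38}, …, giving 12 two-element pairs, the single value 28 (it cannot pair with itself since the integers are distinct), and 4 integers whose partner 56−x falls outside [16,44].
By pigeonhole, treating each of those 17 groups as a pigeonhole, one can pick one integer per group — 17 integers — with no two summing to 56.
The 18th integer lands in an occupied pair, forcing a sum of 56.

18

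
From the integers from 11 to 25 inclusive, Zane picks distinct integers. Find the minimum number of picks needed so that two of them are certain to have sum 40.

A set avoiding the sum 40 can contain at most one of each pair {x, 40−x}, plus the 5 elements whose complement lies outside the range or equal to its own complement.
The integers 11, …, 20 (10 of them) are such a set: any two sum to at least 11+12 = 23 and at most 19+20 = 39 < 40.
By pigeonhole, any 11th integer completes one of the 5 pairs, so 11 choices force a sum of 40.

11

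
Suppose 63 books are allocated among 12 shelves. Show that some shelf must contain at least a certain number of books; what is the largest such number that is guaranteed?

Pigeonhole: the 12 shelves are the holes and the 63 books are the pigeons.
If every shelf held at most 5 books, the total would be at most 12 × 5 = 60, which is less than 63.
So some shelf holds at least ⌈63/12⌉ = 6 books.

6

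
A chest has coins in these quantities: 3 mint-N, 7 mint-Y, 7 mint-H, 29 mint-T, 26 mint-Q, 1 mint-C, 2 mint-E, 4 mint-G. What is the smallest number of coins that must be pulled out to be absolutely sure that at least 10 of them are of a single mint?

An adversary could hand out at most 9 coins per mint (6 mints run out sooner): 3 + 7 + 7 + 9 + 9 + 1 + 2 + 4 = 42 coins and still no mint has 10.
One more coin lands in a mint already at 9, so 43 draws are enough and 42 are not.

43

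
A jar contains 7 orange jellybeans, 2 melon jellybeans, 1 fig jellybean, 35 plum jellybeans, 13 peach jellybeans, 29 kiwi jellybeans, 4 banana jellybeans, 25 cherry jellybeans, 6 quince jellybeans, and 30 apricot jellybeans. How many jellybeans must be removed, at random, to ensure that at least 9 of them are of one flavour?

Pigeonhole: the 10 flavours are the holes; the jellybeans drawn are the pigeons.
To avoid 9 of any one flavour, the worst case takes at most 8 of each flavour, or every jellybean of a flavour that has fewer than 8.
That gives 7 + 2 + 1 + 8 + 8 + 8 + 4 + 8 + 6 + 8 = 60 jellybeans with no flavour reaching 9.
The next jellybean forces some flavour to 9, so 60 + 1 = 61.

61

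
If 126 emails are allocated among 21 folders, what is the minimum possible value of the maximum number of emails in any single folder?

6

Pigeonhole: the 21 folders are the holes and the 126 emails are the pigeons.
If every folder held at most 5 emails, the total would be at most 21 × 5 = 105, which is less than 126.
So some folder holds at least ⌈126/21⌉ = 6 emails.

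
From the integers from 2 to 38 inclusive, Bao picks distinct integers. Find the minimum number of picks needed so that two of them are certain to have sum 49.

Group the elements by complementary pair {x, 49−x}: {11,38}, {12,37}, {13,36}, …, giving 14 two-element pairs and 9 integers whose partner 49−x falls outside [2,38].
Treating each of those 23 groups as a pigeonhole, one can pick one integer per group — 23 integers — with no two summing to 49.
The 24th integer lands in an occupied pair, forcing a sum of 49.

24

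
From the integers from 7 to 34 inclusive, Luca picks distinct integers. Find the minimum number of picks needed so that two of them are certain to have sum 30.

A set avoiding the sum 30 can contain at most one of each pair {x, 30−x}, plus the 12 elements whose complement lies outside the range or equal to its own complement.
The integers 15, …, 34 (20 of them) are such a set: any two sum to at least 15+16 = 31 > 30.
By the pigeonhole principle, any 21st integer completes one of the 8 pairs, so 21 choices force a sum of 30.

21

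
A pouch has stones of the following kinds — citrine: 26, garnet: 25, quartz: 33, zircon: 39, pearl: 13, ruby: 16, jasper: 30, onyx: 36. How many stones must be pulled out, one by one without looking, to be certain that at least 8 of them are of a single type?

The 8 types are the holes; the stones drawn are the pigeons.
To avoid 8 of any one type, the worst case takes at most 7 of each type.
That gives 7 + 7 + 7 + 7 + 7 + 7 + 7 + 7 = 56 stones with no type reaching 8.
The next stone forces some type to 8, so 56 + 1 = 57.

57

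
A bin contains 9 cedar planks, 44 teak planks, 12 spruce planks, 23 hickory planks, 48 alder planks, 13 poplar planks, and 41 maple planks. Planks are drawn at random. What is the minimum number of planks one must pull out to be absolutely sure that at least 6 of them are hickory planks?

173

In the worst case for collecting hickory planks, every non-hickory plank comes out first.
There are 9 + 44 + 12 + 48 + 13 + 41 = 167 non-hickory planks altogether.
After those, each further plank must be hickory, so 167 + 6 = 173 draws guarantee 6 hickory planks.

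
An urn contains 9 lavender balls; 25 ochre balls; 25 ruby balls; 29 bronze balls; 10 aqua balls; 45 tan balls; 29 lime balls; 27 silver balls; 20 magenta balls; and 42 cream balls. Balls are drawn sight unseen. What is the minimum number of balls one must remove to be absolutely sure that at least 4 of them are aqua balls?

255

In the worst case for collecting aqua balls, every non-aqua ball comes out first.
There are 9 + 25 + 25 + 29 + 45 + 29 + 27 + 20 + 42 = 251 non-aqua balls altogether.
After those, each further ball must be aqua, so 251 + 4 = 255 draws guarantee 4 aqua balls.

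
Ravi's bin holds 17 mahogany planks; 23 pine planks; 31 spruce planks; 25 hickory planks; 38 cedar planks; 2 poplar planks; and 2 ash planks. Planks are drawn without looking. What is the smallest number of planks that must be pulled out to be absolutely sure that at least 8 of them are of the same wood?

By the pigeonhole principle, the 7 woods are the holes; the planks drawn are the pigeons.
To avoid 8 of any one wood, the worst case takes at most 7 of each wood, or every plank of a wood that has fewer than 7.
That gives 7 + 7 + 7 + 7 + 7 + 2 + 2 = 39 planks with no wood reaching 8.
The next plank forces some wood to 8, so 39 + 1 = 40.

40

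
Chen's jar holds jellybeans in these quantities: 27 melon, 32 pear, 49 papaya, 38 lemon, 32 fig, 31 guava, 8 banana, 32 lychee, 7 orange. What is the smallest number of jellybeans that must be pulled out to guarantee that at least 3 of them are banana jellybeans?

In the worst case for collecting banana jellybeans, every non-banana jellybean comes out first.
There are 27 + 32 + 49 + 38 + 32 + 31 + 32 + 7 = 248 non-banana jellybeans altogether.
After those, each further jellybean must be banana, so 248 + 3 = 251 draws guarantee 3 banana jellybeans.

251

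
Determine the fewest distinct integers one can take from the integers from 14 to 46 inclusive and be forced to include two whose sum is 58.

19

A set avoiding the sum 58 can contain at most one of each pair {x, 58−x}, plus the 3 elements whose complement lies outside the range or equal to its own complement.
The integers 29, …, 46 (18 of them) are such a set: any two sum to at least 29+30 = 59 > 58.
Pigeonhole: any 19th integer completes one of the 15 pairs, so 19 choices force a sum of 58.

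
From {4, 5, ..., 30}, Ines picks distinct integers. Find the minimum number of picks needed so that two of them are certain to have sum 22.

Group the elements by complementary pair {x, 22−x}: {4,18}, {5,17}, {6,16}, …, giving 7 two-element pairs, the single value 11 (it cannot pair with itself since the integers are distinct), and 12 integers whose partner 22−x falls outside [4,30].
Treating each of those 20 groups as a pigeonhole, one can pick one integer per group — 20 integers — with no two summing to 22.
The 21st integer lands in an occupied pair, forcing a sum of 22.

21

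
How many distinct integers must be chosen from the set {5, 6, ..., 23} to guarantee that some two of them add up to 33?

13

Group the elements by complementary pair {x, 33−x}: {10,23}, {11,22}, {12,21}, …, giving 7 two-element pairs and 5 integers whose partner 33−x falls outside [5,23].
By the pigeonhole principle, treating each of those 12 groups as a pigeonhole, one can pick one integer per group — 12 integers — with no two summing to 33.
The 13th integer lands in an occupied pair, forcing a sum of 33.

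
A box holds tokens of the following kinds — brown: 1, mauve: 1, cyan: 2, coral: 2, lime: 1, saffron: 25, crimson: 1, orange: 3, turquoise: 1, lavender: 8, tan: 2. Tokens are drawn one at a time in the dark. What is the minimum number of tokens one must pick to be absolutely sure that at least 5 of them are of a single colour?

By pigeonhole, the 11 colours are the holes; the tokens drawn are the pigeons.
To avoid 5 of any one colour, the worst case takes at most 4 of each colour, or every token of a colour that has fewer than 4.
That gives 1 + 1 + 2 + 2 + 1 + 4 + 1 + 3 + 1 + 4 + 2 = 22 tokens with no colour reaching 5.
The next token forces some colour to 5, so 22 + 1 = 23.

23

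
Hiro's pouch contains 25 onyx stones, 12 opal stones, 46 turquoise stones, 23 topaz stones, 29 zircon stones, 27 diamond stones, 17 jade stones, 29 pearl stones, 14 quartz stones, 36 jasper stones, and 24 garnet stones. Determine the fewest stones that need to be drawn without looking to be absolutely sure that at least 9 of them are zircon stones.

262

In the worst case for collecting zircon stones, every non-zircon stone comes out first.
There are 25 + 12 + 46 + 23 + 27 + 17 + 29 + 14 + 36 + 24 = 253 non-zircon stones altogether.
After those, each further stone must be zircon, so 253 + 9 = 262 draws guarantee 9 zircon stones.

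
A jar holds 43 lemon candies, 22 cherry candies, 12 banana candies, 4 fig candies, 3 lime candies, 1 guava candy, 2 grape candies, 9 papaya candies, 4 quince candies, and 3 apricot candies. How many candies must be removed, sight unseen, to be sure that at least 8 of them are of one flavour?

An adversary could hand out at most 7 candies per flavour (6 flavours run out sooner): 7 + 7 + 7 + 4 + 3 + 1 + 2 + 7 + 4 + 3 = 45 candies and still no flavour has 8.
By pigeonhole, one more candy lands in a flavour already at 7, so 46 draws are enough and 45 are not.

46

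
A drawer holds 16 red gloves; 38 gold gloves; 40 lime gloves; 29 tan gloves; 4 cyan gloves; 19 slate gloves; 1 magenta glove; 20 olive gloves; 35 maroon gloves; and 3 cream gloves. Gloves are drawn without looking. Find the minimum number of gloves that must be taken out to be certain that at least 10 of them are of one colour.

The 10 colours are the holes; the gloves drawn are the pigeons.
To avoid 10 of any one colour, the worst case takes at most 9 of each colour, or every glove of a colour that has fewer than 9.
That gives 9 + 9 + 9 + 9 + 4 + 9 + 1 + 9 + 9 + 3 = 71 gloves with no colour reaching 10.
The next glove forces some colour to 10, so 71 + 1 = 72.

72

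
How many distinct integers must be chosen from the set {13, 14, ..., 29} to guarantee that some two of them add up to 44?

Two chosen integers sum to 44 exactly when both halves of some pair {x, 44−x} with 15 ≤ x ≤ 44−x ≤ 29 are chosen — 7 such pairs.
The remaining 3 elements (those with no distinct partner in range) can never complete a 44-sum, so the worst case takes all of them and one from each pair: 3 + 7 = 10.
By the pigeonhole principle, the 11th integer has to be the second member of some pair, so 10 + 1 = 11.

11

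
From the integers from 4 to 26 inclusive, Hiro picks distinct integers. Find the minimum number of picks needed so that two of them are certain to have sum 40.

A set avoiding the sum 40 can contain at most one of each pair {x, 40−x}, plus the 11 elements whose complement lies outside the range or equal to its own complement.
The integers 4, …, 20 (17 of them) are such a set: any two sum to at least 4+5 = 9 and at most 19+20 = 39 < 40.
By the pigeonhole principle, any 18th integer completes one of the 6 pairs, so 18 choices force a sum of 40.

18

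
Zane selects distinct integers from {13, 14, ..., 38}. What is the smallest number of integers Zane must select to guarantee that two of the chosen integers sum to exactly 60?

19

Two chosen integers sum to 60 exactly when both halves of some pair {x, 60−x} with 22 ≤ x ≤ 60−x ≤ 38 are chosen — 8 such pairs.
The remaining 10 elements (those with no distinct partner in range) can never complete a 60-sum, so the worst case takes all of them and one from each pair: 10 + 8 = 18.
By pigeonhole, the 19th integer has to be the second member of some pair, so 18 + 1 = 19.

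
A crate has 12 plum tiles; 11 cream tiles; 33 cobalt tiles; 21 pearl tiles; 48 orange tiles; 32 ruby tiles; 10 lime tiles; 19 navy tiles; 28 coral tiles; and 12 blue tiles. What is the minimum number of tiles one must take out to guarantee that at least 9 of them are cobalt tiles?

202

In the worst case for collecting cobalt tiles, every non-cobalt tile comes out first.
There are 12 + 11 + 21 + 48 + 32 + 10 + 19 + 28 + 12 = 193 non-cobalt tiles altogether.
After those, each further tile must be cobalt, so 193 + 9 = 202 draws guarantee 9 cobalt tiles.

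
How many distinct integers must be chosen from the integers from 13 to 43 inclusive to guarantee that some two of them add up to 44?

A set avoiding the sum 44 can contain at most one of each pair {x, 44−x}, plus the 13 elements whose complement lies outside the range or equal to its own complement.
The integers 22, …, 43 (22 of them) are such a set: any two sum to at least 22+23 = 45 > 44.
Any 23rd integer completes one of the 9 pairs, so 23 choices force a sum of 44.

23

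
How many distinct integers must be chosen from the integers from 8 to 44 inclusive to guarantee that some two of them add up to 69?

28

A set avoiding the sum 69 can contain at most one of each pair {x, 69−x}, plus the 17 elements whose complement lies outside the range.
The integers 8, …, 34 (27 of them) are such a set: any two sum to at least 8+9 = 17 and at most 33+34 = 67 < 69.
Pigeonhole: any 28th integer completes one of the 10 pairs, so 28 choices force a sum of 69.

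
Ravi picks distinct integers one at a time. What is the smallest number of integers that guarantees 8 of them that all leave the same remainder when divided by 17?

120

The 17 residue classes mod 17 are the pigeonholes.
With 119 integers one could put 7 in each residue class and have no class reach 8.
The 120th integer pushes some class to 8, so 17·7 + 1 = 120.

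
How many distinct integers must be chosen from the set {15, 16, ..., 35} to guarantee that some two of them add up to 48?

13

A set avoiding the sum 48 can contain at most one of each pair {x, 48−x}, plus the 3 elements whose complement lies outside the range or equal to its own complement.
The integers 24, …, 35 (12 of them) are such a set: any two sum to at least 24+25 = 49 > 48.
Any 13th integer completes one of the 9 pairs, so 13 choices force a sum of 48.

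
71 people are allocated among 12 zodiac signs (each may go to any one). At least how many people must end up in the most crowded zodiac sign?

6

By pigeonhole, the 12 zodiac signs are the holes and the 71 people are the pigeons.
If every zodiac sign held at most 5 people, the total would be at most 12 × 5 = 60, which is less than 71.
So some zodiac sign holds at least ⌈71/12⌉ = 6 people.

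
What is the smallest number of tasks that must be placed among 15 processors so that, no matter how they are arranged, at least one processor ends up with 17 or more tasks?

With 240 tasks one could put exactly 16 in each of the 15 processors, and no processor would reach 17.
Pigeonhole: one more task must land in a processor that already has 16, giving it 17.
So 15 × 16 + 1 = 241 tasks are required.

241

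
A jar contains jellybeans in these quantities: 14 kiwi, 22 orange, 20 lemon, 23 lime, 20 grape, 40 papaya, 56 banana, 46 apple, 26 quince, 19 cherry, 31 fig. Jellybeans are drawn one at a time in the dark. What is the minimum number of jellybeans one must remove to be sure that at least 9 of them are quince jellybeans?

In the worst case for collecting quince jellybeans, every non-quince jellybean comes out first.
There are 14 + 22 + 20 + 23 + 20 + 40 + 56 + 46 + 19 + 31 = 291 non-quince jellybeans altogether.
After those, each further jellybean must be quince, so 291 + 9 = 300 draws guarantee 9 quince jellybeans.

300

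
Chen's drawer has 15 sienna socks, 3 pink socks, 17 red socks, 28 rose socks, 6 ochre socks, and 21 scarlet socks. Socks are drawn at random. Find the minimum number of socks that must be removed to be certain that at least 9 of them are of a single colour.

42

Put each drawn sock into a box by colour. The largest draw with every box below 9 takes min(count, 8) from each colour; colours with fewer than 8 contribute all they have.
Σ min(cᵢ, 8) = 8 + 3 + 8 + 8 + 6 + 8 = 41.
Draw number 41 + 1 = 42 must push one box to 9.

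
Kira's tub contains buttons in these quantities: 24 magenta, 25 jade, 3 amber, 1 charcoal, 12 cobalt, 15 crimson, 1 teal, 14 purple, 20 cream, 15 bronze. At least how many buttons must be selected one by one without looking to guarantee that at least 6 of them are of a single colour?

41

By pigeonhole, put each drawn button into a box by colour. The largest draw with every box below 6 takes min(count, 5) from each colour; colours with fewer than 5 contribute all they have.
Σ min(cᵢ, 5) = 5 + 5 + 3 + 1 + 5 + 5 + 1 + 5 + 5 + 5 = 40.
Draw number 40 + 1 = 41 must push one box to 6.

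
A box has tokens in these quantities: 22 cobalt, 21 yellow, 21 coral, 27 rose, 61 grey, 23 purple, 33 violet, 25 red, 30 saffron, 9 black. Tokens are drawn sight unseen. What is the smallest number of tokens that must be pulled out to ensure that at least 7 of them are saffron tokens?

In the worst case for collecting saffron tokens, every non-saffron token comes out first.
There are 22 + 21 + 21 + 27 + 61 + 23 + 33 + 25 + 9 = 242 non-saffron tokens altogether.
After those, each further token must be saffron, so 242 + 7 = 249 draws guarantee 7 saffron tokens.

249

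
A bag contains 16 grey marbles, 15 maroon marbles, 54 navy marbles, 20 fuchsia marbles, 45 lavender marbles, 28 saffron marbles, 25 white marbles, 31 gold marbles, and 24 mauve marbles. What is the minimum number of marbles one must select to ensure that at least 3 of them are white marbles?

In the worst case for collecting white marbles, every non-white marble comes out first.
There are 16 + 15 + 54 + 20 + 45 + 28 + 31 + 24 = 233 non-white marbles altogether.
After those, each further marble must be white, so 233 + 3 = 236 draws guarantee 3 white marbles.

236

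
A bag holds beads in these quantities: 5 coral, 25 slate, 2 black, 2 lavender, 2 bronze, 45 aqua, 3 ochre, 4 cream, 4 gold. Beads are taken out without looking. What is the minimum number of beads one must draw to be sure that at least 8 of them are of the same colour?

Pigeonhole: put each drawn bead into a box by colour. The largest draw with every box below 8 takes min(count, 7) from each colour; colours with fewer than 7 contribute all they have.
Σ min(cᵢ, 7) = 5 + 7 + 2 + 2 + 2 + 7 + 3 + 4 + 4 = 36.
Draw number 36 + 1 = 37 must push one box to 8.

37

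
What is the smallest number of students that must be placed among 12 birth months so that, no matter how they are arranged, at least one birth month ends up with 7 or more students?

With 72 students one could put exactly 6 in each of the 12 birth months, and no birth month would reach 7.
Pigeonhole: one more student must land in a birth month that already has 6, giving it 7.
So 12 × 6 + 1 = 73 students are required.

73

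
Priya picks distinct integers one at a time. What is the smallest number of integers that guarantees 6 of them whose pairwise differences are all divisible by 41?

206

Integers whose pairwise differences are multiples of 41 are exactly those sharing a remainder mod 41. By the pigeonhole principle, the 41 residue classes mod 41 are the pigeonholes.
With 205 integers one could put 5 in each residue class and have no class reach 6.
The 206th integer pushes some class to 6, so 41·5 + 1 = 206.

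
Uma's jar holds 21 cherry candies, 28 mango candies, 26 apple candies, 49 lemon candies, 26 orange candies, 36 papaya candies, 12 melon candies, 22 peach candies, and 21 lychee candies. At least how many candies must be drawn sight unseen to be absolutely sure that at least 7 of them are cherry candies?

227

In the worst case for collecting cherry candies, every non-cherry candy comes out first.
There are 28 + 26 + 49 + 26 + 36 + 12 + 22 + 21 = 220 non-cherry candies altogether.
After those, each further candy must be cherry, so 220 + 7 = 227 draws guarantee 7 cherry candies.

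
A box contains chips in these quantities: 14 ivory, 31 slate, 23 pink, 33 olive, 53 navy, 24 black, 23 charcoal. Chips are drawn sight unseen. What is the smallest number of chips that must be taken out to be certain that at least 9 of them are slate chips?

In the worst case for collecting slate chips, every non-slate chip comes out first.
There are 14 + 23 + 33 + 53 + 24 + 23 = 170 non-slate chips altogether.
After those, each further chip must be slate, so 170 + 9 = 179 draws guarantee 9 slate chips.

179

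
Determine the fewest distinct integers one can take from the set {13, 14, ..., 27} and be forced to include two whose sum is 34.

Two chosen integers sum to 34 exactly when both halves of some pair {x, 34−x} with 13 ≤ x ≤ 34−x ≤ 21 are chosen — 4 such pairs.
The remaining 7 elements (those with no distinct partner in range) can never complete a 34-sum, so the worst case takes all of them and one from each pair: 7 + 4 = 11.
The 12th integer has to be the second member of some pair, so 11 + 1 = 12.

12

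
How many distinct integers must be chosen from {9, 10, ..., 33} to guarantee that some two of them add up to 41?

14

A set avoiding the sum 41 can contain at most one of each pair {x, 41−x}, plus the 1 element whose complement lies outside the range.
The integers 21, …, 33 (13 of them) are such a set: any two sum to at least 21+22 = 43 > 41.
Pigeonhole: any 14th integer completes one of the 12 pairs, so 14 choices force a sum of 41.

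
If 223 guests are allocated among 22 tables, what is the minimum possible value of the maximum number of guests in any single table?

Pigeonhole: the 22 tables are the holes and the 223 guests are the pigeons.
If every table held at most 10 guests, the total would be at most 22 × 10 = 220, which is less than 223.
So some table holds at least ⌈223/22⌉ = 11 guests.

11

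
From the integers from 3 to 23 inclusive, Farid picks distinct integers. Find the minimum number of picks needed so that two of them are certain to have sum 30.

Two chosen integers sum to 30 exactly when both halves of some pair {x, 30−x} with 7 ≤ x ≤ 30−x ≤ 23 are chosen — 8 such pairs.
The remaining 5 elements (those with no distinct partner in range) can never complete a 30-sum, so the worst case takes all of them and one from each pair: 5 + 8 = 13.
The 14th integer has to be the second member of some pair, so 13 + 1 = 14.

14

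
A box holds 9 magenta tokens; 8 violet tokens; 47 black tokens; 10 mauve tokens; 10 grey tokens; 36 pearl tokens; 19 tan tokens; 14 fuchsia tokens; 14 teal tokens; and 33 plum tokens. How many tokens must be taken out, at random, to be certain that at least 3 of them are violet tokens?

195

In the worst case for collecting violet tokens, every non-violet token comes out first.
There are 9 + 47 + 10 + 10 + 36 + 19 + 14 + 14 + 33 = 192 non-violet tokens altogether.
After those, each further token must be violet, so 192 + 3 = 195 draws guarantee 3 violet tokens.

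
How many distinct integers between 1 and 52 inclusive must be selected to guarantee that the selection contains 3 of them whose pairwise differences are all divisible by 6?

Integers whose pairwise differences are multiples of 6 are exactly those sharing a remainder mod 6. The 6 residue classes mod 6 are the pigeonholes.
With 12 integers one could put 2 in each residue class and have no class reach 3.
The 13th integer pushes some class to 3, so 6·2 + 1 = 13.

13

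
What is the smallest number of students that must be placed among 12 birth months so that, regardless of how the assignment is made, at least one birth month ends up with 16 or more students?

With 180 students one could put exactly 15 in each of the 12 birth months, and no birth month would reach 16.
By the pigeonhole principle, one more student must land in a birth month that already has 15, giving it 16.
So 12 × 15 + 1 = 181 students are required.

181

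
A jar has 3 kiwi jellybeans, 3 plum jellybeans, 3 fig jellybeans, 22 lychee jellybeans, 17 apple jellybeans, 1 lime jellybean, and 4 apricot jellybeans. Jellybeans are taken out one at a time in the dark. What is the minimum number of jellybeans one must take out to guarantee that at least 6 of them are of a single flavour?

An adversary could hand out at most 5 jellybeans per flavour (5 flavours run out sooner): 3 + 3 + 3 + 5 + 5 + 1 + 4 = 24 jellybeans and still no flavour has 6.
By pigeonhole, one more jellybean lands in a flavour already at 5, so 25 draws are enough and 24 are not.

25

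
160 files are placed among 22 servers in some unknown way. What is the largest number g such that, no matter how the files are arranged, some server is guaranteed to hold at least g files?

8

By the pigeonhole principle, the 22 servers are the holes and the 160 files are the pigeons.
If every server held at most 7 files, the total would be at most 22 × 7 = 154, which is less than 160.
So some server holds at least ⌈160/22⌉ = 8 files.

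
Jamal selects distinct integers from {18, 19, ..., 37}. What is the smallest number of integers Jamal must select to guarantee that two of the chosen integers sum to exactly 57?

12

Two chosen integers sum to 57 exactly when both halves of some pair {x, 57−x} with 20 ≤ x ≤ 57−x ≤ 37 are chosen — 9 such pairs.
The remaining 2 elements (those with no distinct partner in range) can never complete a 57-sum, so the worst case takes all of them and one from each pair: 2 + 9 = 11.
The 12th integer has to be the second member of some pair, so 11 + 1 = 12.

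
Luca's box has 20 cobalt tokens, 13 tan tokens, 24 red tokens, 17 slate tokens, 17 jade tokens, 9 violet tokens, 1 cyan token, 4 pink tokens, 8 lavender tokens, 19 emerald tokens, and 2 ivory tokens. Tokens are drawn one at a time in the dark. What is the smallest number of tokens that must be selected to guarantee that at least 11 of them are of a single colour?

The 11 colours are the holes; the tokens drawn are the pigeons.
To avoid 11 of any one colour, the worst case takes at most 10 of each colour, or every token of a colour that has fewer than 10.
That gives 10 + 10 + 10 + 10 + 10 + 9 + 1 + 4 + 8 + 10 + 2 = 84 tokens with no colour reaching 11.
The next token forces some colour to 11, so 84 + 1 = 85.

85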